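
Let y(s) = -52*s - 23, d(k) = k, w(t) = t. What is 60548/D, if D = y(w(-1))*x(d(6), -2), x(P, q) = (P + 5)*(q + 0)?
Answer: -30274/319 ≈ -94.903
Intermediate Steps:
x(P, q) = q*(5 + P) (x(P, q) = (5 + P)*q = q*(5 + P))
y(s) = -23 - 52*s
D = -638 (D = (-23 - 52*(-1))*(-2*(5 + 6)) = (-23 + 52)*(-2*11) = 29*(-22) = -638)
60548/D = 60548/(-638) = 60548*(-1/638) = -30274/319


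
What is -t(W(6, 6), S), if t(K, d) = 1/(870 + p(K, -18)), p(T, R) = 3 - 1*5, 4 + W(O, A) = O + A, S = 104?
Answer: -1/868 ≈ -0.0011521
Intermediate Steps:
W(O, A) = -4 + A + O (W(O, A) = -4 + (O + A) = -4 + (A + O) = -4 + A + O)
p(T, R) = -2 (p(T, R) = 3 - 5 = -2)
t(K, d) = 1/868 (t(K, d) = 1/(870 - 2) = 1/868)
-t(W(6, 6), S) = -1*1/868 = -1/868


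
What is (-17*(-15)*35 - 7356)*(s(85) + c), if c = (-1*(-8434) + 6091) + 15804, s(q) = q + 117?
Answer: 47903139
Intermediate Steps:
s(q) = 117 + q
c = 30329 (c = (8434 + 6091) + 15804 = 14525 + 15804 = 30329)
(-17*(-15)*35 - 7356)*(s(85) + c) = (-17*(-15)*35 - 7356)*((117 + 85) + 30329) = (255*35 - 7356)*(202 + 30329) = (8925 - 7356)*30531 = 1569*30531 = 47903139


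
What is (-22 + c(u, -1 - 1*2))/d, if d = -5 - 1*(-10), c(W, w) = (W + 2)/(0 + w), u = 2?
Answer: -14/3 ≈ -4.6667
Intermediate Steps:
c(W, w) = (2 + W)/w
d = 5 (d = -5 + 10 = 5)
(-22 + c(u, -1 - 1*2))/d = (-22 + (2 + 2)/(-1 - 1*2))/5 = (-22 + 4/(-1 - 2))*(⅕) = (-22 + 4/(-3))*(⅕) = (-22 - ⅓*4)*(⅕) = (-22 - 4/3)*(⅕) = -70/3*⅕ = -14/3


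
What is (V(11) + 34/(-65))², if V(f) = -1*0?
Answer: 1156/4225 ≈ 0.27361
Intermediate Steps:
V(f) = 0
(V(11) + 34/(-65))² = (0 + 34/(-65))² = (0 + 34*(-1/65))² = (0 - 34/65)² = (-34/65)² = 1156/4225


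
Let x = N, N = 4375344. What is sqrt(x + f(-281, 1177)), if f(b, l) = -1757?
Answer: sqrt(4373587) ≈ 2091.3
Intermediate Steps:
x = 4375344
sqrt(x + f(-281, 1177)) = sqrt(4375344 - 1757) = sqrt(4373587)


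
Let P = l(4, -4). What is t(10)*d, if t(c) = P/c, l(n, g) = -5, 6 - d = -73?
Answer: -79/2 ≈ -39.500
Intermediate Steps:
d = 79 (d = 6 - 1*(-73) = 6 + 73 = 79)
P = -5
t(c) = -5/c
t(10)*d = -5/10*79 = -5*⅒*79 = -½*79 = -79/2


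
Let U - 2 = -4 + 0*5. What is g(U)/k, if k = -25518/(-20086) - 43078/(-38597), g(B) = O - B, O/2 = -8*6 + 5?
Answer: -32560892364/925091477 ≈ -35.198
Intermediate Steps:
U = -2 (U = 2 + (-4 + 0*5) = 2 + (-4 + 0) = 2 - 4 = -2)
O = -86 (O = 2*(-8*6 + 5) = 2*(-48 + 5) = 2*(-43) = -86)
g(B) = -86 - B
k = 925091477/387629671 (k = -25518*(-1/20086) - 43078*(-1/38597) = 12759/10043 + 43078/38597 = 925091477/387629671 ≈ 2.3865)
g(U)/k = (-86 - 1*(-2))/(925091477/387629671) = (-86 + 2)*(387629671/925091477) = -84*387629671/925091477 = -32560892364/925091477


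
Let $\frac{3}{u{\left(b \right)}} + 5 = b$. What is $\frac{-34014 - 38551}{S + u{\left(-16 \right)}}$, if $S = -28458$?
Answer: $\frac{507955}{199207} \approx 2.5499$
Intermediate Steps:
$u{\left(b \right)} = \frac{3}{-5 + b}$
$\frac{-34014 - 38551}{S + u{\left(-16 \right)}} = \frac{-34014 - 38551}{-28458 + \frac{3}{-5 - 16}} = - \frac{72565}{-28458 + \frac{3}{-21}} = - \frac{72565}{-28458 + 3 \left(- \frac{1}{21}\right)} = - \frac{72565}{-28458 - \frac{1}{7}} = - \frac{72565}{- \frac{199207}{7}} = \left(-72565\right) \left(- \frac{7}{199207}\right) = \frac{507955}{199207}$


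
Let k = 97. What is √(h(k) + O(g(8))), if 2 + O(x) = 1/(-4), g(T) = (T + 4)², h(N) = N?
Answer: √379/2 ≈ 9.7340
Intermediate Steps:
g(T) = (4 + T)²
O(x) = -9/4 (O(x) = -2 + 1/(-4) = -2 - ¼ = -9/4)
√(h(k) + O(g(8))) = √(97 - 9/4) = √(379/4) = √379/2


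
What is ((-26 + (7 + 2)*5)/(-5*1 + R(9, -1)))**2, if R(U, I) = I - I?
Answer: 361/25 ≈ 14.440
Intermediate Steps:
R(U, I) = 0
((-26 + (7 + 2)*5)/(-5*1 + R(9, -1)))**2 = ((-26 + (7 + 2)*5)/(-5*1 + 0))**2 = ((-26 + 9*5)/(-5 + 0))**2 = ((-26 + 45)/(-5))**2 = (19*(-1/5))**2 = (-19/5)**2 = 361/25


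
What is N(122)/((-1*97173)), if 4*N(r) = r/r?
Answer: -1/388692 ≈ -2.5727e-6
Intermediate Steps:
N(r) = ¼ (N(r) = (r/r)/4 = (¼)*1 = ¼)
N(122)/((-1*97173)) = 1/(4*((-1*97173))) = (¼)/(-97173) = (¼)*(-1/97173) = -1/388692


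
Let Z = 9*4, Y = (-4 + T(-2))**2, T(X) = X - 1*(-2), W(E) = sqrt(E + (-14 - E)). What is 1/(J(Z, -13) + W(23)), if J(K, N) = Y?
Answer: 8/135 - I*sqrt(14)/270 ≈ 0.059259 - 0.013858*I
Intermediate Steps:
W(E) = I*sqrt(14) (W(E) = sqrt(-14) = I*sqrt(14))
T(X) = 2 + X (T(X) = X + 2 = 2 + X)
Y = 16 (Y = (-4 + (2 - 2))**2 = (-4 + 0)**2 = (-4)**2 = 16)
Z = 36
J(K, N) = 16
1/(J(Z, -13) + W(23)) = 1/(16 + I*sqrt(14))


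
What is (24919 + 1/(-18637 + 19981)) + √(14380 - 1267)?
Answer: 33491137/1344 + 3*√1457 ≈ 25034.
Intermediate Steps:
(24919 + 1/(-18637 + 19981)) + √(14380 - 1267) = (24919 + 1/1344) + √13113 = (24919 + 1/1344) + 3*√1457 = 33491137/1344 + 3*√1457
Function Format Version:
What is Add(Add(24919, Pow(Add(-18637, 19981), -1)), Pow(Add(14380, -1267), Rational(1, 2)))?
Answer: Add(Rational(33491137, 1344), Mul(3, Pow(1457, Rational(1, 2)))) ≈ 25034.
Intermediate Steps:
Add(Add(24919, Pow(Add(-18637, 19981), -1)), Pow(Add(14380, -1267), Rational(1, 2))) = Add(Add(24919, Pow(1344, -1)), Pow(13113, Rational(1, 2))) = Add(Add(24919, Rational(1, 1344)), Mul(3, Pow(1457, Rational(1, 2)))) = Add(Rational(33491137, 1344), Mul(3, Pow(1457, Rational(1, 2))))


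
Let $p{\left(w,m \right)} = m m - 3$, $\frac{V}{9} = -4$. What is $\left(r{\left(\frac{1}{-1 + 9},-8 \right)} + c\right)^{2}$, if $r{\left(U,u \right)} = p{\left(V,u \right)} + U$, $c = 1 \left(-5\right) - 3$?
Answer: $\frac{180625}{64} \approx 2822.3$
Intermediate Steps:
$c = -8$ ($c = -5 - 3 = -8$)
$V = -36$ ($V = 9 \left(-4\right) = -36$)
$p{\left(w,m \right)} = -3 + m^{2}$ ($p{\left(w,m \right)} = m^{2} - 3 = -3 + m^{2}$)
$r{\left(U,u \right)} = -3 + U + u^{2}$ ($r{\left(U,u \right)} = \left(-3 + u^{2}\right) + U = -3 + U + u^{2}$)
$\left(r{\left(\frac{1}{-1 + 9},-8 \right)} + c\right)^{2} = \left(\left(-3 + \frac{1}{-1 + 9} + \left(-8\right)^{2}\right) - 8\right)^{2} = \left(\left(-3 + \frac{1}{8} + 64\right) - 8\right)^{2} = \left(\frac{489}{8} - 8\right)^{2} = \left(\frac{425}{8}\right)^{2} = \frac{180625}{64}$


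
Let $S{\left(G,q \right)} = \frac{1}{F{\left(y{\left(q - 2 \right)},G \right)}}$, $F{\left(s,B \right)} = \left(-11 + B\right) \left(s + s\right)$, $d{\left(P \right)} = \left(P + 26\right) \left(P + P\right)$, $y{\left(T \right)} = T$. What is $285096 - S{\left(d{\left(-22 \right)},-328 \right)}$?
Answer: $\frac{35186548319}{123420} \approx 2.851 \cdot 10^{5}$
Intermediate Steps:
$d{\left(P \right)} = 2 P \left(26 + P\right)$ ($d{\left(P \right)} = \left(26 + P\right) 2 P = 2 P \left(26 + P\right)$)
$F{\left(s,B \right)} = 2 s \left(-11 + B\right)$ ($F{\left(s,B \right)} = \left(-11 + B\right) 2 s = 2 s \left(-11 + B\right)$)
$S{\left(G,q \right)} = \frac{1}{2 \left(-11 + G\right) \left(-2 + q\right)}$ ($S{\left(G,q \right)} = \frac{1}{2 \left(q - 2\right) \left(-11 + G\right)} = \frac{1}{2 \left(-2 + q\right) \left(-11 + G\right)} = \frac{1}{2 \left(-11 + G\right) \left(-2 + q\right)}$)
$285096 - S{\left(d{\left(-22 \right)},-328 \right)} = 285096 - \frac{1}{2 \left(-11 + 2 \left(-22\right) \left(26 - 22\right)\right) \left(-2 - 328\right)} = 285096 - \frac{1}{2 \left(-11 + 2 \left(-22\right) 4\right) \left(-330\right)} = 285096 - \frac{1}{2} \frac{1}{-11 - 176} \left(- \frac{1}{330}\right) = 285096 - \frac{1}{2} \frac{1}{-187} \left(- \frac{1}{330}\right) = 285096 - \frac{1}{2} \left(- \frac{1}{187}\right) \left(- \frac{1}{330}\right) = 285096 - \frac{1}{123420} = \frac{35186548319}{123420}$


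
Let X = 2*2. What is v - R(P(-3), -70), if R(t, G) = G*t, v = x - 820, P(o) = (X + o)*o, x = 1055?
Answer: 25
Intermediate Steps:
X = 4
P(o) = o*(4 + o) (P(o) = (4 + o)*o = o*(4 + o))
v = 235 (v = 1055 - 820 = 235)
v - R(P(-3), -70) = 235 - (-70)*(-3*(4 - 3)) = 235 - (-70)*(-3*1) = 235 - (-70)*(-3) = 235 - 1*210 = 235 - 210 = 25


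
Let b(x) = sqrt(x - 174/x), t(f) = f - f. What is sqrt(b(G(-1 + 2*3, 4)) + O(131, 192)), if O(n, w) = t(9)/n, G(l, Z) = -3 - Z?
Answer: 35**(3/4)/7 ≈ 2.0557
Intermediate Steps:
t(f) = 0
O(n, w) = 0 (O(n, w) = 0/n = 0)
sqrt(b(G(-1 + 2*3, 4)) + O(131, 192)) = sqrt(sqrt((-3 - 1*4) - 174/(-3 - 1*4)) + 0) = sqrt(sqrt((-3 - 4) - 174/(-3 - 4)) + 0) = sqrt(sqrt(-7 - 174/(-7)) + 0) = sqrt(sqrt(-7 - 174*(-1/7)) + 0) = sqrt(sqrt(-7 + 174/7) + 0) = sqrt(sqrt(125/7) + 0) = sqrt(5*sqrt(35)/7 + 0) = sqrt(5*sqrt(35)/7) = 5**(3/4)*sqrt(7)*7**(1/4)/7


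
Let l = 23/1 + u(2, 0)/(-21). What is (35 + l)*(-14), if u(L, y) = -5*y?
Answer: -812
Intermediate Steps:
l = 23 (l = 23/1 - 5*0/(-21) = 23*1 + 0*(-1/21) = 23 + 0 = 23)
(35 + l)*(-14) = (35 + 23)*(-14) = 58*(-14) = -812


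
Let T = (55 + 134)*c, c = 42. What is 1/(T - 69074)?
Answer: -1/61136 ≈ -1.6357e-5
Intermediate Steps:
T = 7938 (T = (55 + 134)*42 = 189*42 = 7938)
1/(T - 69074) = 1/(7938 - 69074) = 1/(-61136) = -1/61136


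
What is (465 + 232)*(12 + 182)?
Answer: 135218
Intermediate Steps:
(465 + 232)*(12 + 182) = 697*194 = 135218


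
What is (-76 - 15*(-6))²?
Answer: 196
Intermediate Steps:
(-76 - 15*(-6))² = (-76 + 90)² = 14² = 196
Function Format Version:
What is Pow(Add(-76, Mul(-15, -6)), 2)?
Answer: 196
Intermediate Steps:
Pow(Add(-76, Mul(-15, -6)), 2) = Pow(Add(-76, 90), 2) = Pow(14, 2) = 196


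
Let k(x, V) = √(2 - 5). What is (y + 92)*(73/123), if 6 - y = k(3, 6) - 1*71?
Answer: 12337/123 - 73*I*√3/123 ≈ 100.3 - 1.028*I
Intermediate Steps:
k(x, V) = I*√3 (k(x, V) = √(-3) = I*√3)
y = 77 - I*√3 (y = 6 - (I*√3 - 1*71) = 6 - (I*√3 - 71) = 6 - (-71 + I*√3) = 6 + (71 - I*√3) = 77 - I*√3 ≈ 77.0 - 1.732*I)
(y + 92)*(73/123) = ((77 - I*√3) + 92)*(73/123) = (169 - I*√3)*(73*(1/123)) = (169 - I*√3)*(73/123) = 12337/123 - 73*I*√3/123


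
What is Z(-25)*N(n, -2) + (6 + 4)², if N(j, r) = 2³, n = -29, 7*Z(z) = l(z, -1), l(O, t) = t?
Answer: 692/7 ≈ 98.857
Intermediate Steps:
Z(z) = -⅐ (Z(z) = (⅐)*(-1) = -⅐)
N(j, r) = 8
Z(-25)*N(n, -2) + (6 + 4)² = -⅐*8 + (6 + 4)² = -8/7 + 10² = -8/7 + 100 = 692/7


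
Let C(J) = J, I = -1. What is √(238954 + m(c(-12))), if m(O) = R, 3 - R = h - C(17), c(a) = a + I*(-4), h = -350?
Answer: 2*√59831 ≈ 489.21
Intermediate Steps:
c(a) = 4 + a (c(a) = a - 1*(-4) = a + 4 = 4 + a)
R = 370 (R = 3 - (-350 - 1*17) = 3 - (-350 - 17) = 3 - 1*(-367) = 3 + 367 = 370)
m(O) = 370
√(238954 + m(c(-12))) = √(238954 + 370) = √239324 = 2*√59831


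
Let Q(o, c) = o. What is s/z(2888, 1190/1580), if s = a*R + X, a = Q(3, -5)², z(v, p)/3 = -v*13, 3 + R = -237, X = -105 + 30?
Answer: 745/37544 ≈ 0.019843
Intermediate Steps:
X = -75
R = -240 (R = -3 - 237 = -240)
z(v, p) = -39*v (z(v, p) = 3*(-v*13) = 3*(-13*v) = -39*v)
a = 9 (a = 3² = 9)
s = -2235 (s = 9*(-240) - 75 = -2160 - 75 = -2235)
s/z(2888, 1190/1580) = -2235/((-39*2888)) = -2235/(-112632) = -2235*(-1/112632) = 745/37544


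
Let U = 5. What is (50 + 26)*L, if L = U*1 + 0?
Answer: 380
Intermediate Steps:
L = 5 (L = 5*1 + 0 = 5 + 0 = 5)
(50 + 26)*L = (50 + 26)*5 = 76*5 = 380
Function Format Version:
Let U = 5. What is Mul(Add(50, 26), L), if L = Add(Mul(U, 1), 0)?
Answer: 380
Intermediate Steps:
L = 5 (L = Add(Mul(5, 1), 0) = Add(5, 0) = 5)
Mul(Add(50, 26), L) = Mul(Add(50, 26), 5) = Mul(76, 5) = 380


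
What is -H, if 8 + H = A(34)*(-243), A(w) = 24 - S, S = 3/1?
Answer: 5111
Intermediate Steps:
S = 3 (S = 3*1 = 3)
A(w) = 21 (A(w) = 24 - 1*3 = 24 - 3 = 21)
H = -5111 (H = -8 + 21*(-243) = -8 - 5103 = -5111)
-H = -1*(-5111) = 5111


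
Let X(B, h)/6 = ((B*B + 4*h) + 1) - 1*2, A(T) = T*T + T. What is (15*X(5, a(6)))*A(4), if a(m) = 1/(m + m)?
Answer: 43800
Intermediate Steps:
a(m) = 1/(2*m)
A(T) = T + T**2 (A(T) = T**2 + T = T + T**2)
X(B, h) = -6 + 6*B**2 + 24*h (X(B, h) = 6*(((B*B + 4*h) + 1) - 1*2) = 6*(((B**2 + 4*h) + 1) - 2) = 6*((1 + B**2 + 4*h) - 2) = 6*(-1 + B**2 + 4*h) = -6 + 6*B**2 + 24*h)
(15*X(5, a(6)))*A(4) = (15*(-6 + 6*5**2 + 24*((1/2)/6)))*(4*(1 + 4)) = (15*(-6 + 6*25 + 24*((1/2)*(1/6))))*(4*5) = (15*(-6 + 150 + 24*(1/12)))*20 = (15*(-6 + 150 + 2))*20 = (15*146)*20 = 2190*20 = 43800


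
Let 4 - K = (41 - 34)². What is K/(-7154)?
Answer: 45/7154 ≈ 0.0062902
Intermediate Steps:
K = -45 (K = 4 - (41 - 34)² = 4 - 1*7² = 4 - 1*49 = 4 - 49 = -45)
K/(-7154) = -45/(-7154) = -45*(-1/7154) = 45/7154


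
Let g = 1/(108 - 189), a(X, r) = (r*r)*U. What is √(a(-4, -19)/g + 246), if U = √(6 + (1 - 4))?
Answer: √(246 - 29241*√3) ≈ 224.5*I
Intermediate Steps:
U = √3 (U = √(6 - 3) = √3 ≈ 1.7320)
a(X, r) = √3*r² (a(X, r) = (r*r)*√3 = r²*√3 = √3*r²)
g = -1/81 (g = 1/(-81) = -1/81 ≈ -0.012346)
√(a(-4, -19)/g + 246) = √((√3*(-19)²)/(-1/81) + 246) = √((√3*361)*(-81) + 246) = √((361*√3)*(-81) + 246) = √(-29241*√3 + 246) = √(246 - 29241*√3)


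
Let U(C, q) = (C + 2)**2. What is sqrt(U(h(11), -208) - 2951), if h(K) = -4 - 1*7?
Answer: I*sqrt(2870) ≈ 53.572*I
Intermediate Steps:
h(K) = -11 (h(K) = -4 - 7 = -11)
U(C, q) = (2 + C)**2
sqrt(U(h(11), -208) - 2951) = sqrt((2 - 11)**2 - 2951) = sqrt((-9)**2 - 2951) = sqrt(81 - 2951) = sqrt(-2870) = I*sqrt(2870)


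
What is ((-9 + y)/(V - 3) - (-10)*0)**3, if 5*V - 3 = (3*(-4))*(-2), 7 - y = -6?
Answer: 125/27 ≈ 4.6296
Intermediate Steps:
y = 13 (y = 7 - 1*(-6) = 7 + 6 = 13)
V = 27/5 (V = 3/5 + ((3*(-4))*(-2))/5 = 3/5 + (-12*(-2))/5 = 3/5 + (1/5)*24 = 3/5 + 24/5 = 27/5 ≈ 5.4000)
((-9 + y)/(V - 3) - (-10)*0)**3 = ((-9 + 13)/(27/5 - 3) - (-10)*0)**3 = (4/(12/5) - 1*0)**3 = (4*(5/12) + 0)**3 = (5/3 + 0)**3 = (5/3)**3 = 125/27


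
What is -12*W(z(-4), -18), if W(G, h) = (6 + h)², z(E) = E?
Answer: -1728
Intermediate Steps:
-12*W(z(-4), -18) = -12*(6 - 18)² = -12*(-12)² = -12*144 = -1728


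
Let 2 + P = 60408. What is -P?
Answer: -60406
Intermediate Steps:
P = 60406 (P = -2 + 60408 = 60406)
-P = -1*60406 = -60406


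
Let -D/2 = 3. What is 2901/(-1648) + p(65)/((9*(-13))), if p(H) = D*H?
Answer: 7777/4944 ≈ 1.5730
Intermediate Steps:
D = -6 (D = -2*3 = -6)
p(H) = -6*H
2901/(-1648) + p(65)/((9*(-13))) = 2901/(-1648) + (-6*65)/((9*(-13))) = 2901*(-1/1648) - 390/(-117) = -2901/1648 - 390*(-1/117) = -2901/1648 + 10/3 = 7777/4944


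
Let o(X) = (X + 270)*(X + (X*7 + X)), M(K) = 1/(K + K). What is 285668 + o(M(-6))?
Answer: 4567449/16 ≈ 2.8547e+5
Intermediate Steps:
M(K) = 1/(2*K)
o(X) = 9*X*(270 + X) (o(X) = (270 + X)*(X + (7*X + X)) = (270 + X)*(X + 8*X) = (270 + X)*(9*X) = 9*X*(270 + X))
285668 + o(M(-6)) = 285668 + 9*((½)/(-6))*(270 + (½)/(-6)) = 285668 + 9*((½)*(-⅙))*(270 + (½)*(-⅙)) = 285668 + 9*(-1/12)*(270 - 1/12) = 285668 + 9*(-1/12)*(3239/12) = 285668 - 3239/16 = 4567449/16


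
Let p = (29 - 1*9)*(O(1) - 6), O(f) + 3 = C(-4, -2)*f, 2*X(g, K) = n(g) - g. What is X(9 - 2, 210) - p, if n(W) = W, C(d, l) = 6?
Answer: 60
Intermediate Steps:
X(g, K) = 0 (X(g, K) = (g - g)/2 = (½)*0 = 0)
O(f) = -3 + 6*f
p = -60 (p = (29 - 1*9)*((-3 + 6*1) - 6) = (29 - 9)*((-3 + 6) - 6) = 20*(3 - 6) = 20*(-3) = -60)
X(9 - 2, 210) - p = 0 - 1*(-60) = 0 + 60 = 60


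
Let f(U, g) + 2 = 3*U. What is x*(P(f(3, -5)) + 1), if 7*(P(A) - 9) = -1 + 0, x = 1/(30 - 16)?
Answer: 69/98 ≈ 0.70408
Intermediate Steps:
f(U, g) = -2 + 3*U
x = 1/14 ≈ 0.071429
P(A) = 62/7 (P(A) = 9 + (-1 + 0)/7 = 9 + (1/7)*(-1) = 9 - 1/7 = 62/7)
x*(P(f(3, -5)) + 1) = (62/7 + 1)/14 = (1/14)*(69/7) = 69/98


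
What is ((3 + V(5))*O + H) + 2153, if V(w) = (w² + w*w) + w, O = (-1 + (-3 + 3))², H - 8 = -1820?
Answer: 399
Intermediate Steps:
H = -1812 (H = 8 - 1820 = -1812)
O = 1 (O = (-1 + 0)² = (-1)² = 1)
V(w) = w + 2*w² (V(w) = (w² + w²) + w = 2*w² + w = w + 2*w²)
((3 + V(5))*O + H) + 2153 = ((3 + 5*(1 + 2*5))*1 - 1812) + 2153 = ((3 + 5*(1 + 10))*1 - 1812) + 2153 = ((3 + 5*11)*1 - 1812) + 2153 = ((3 + 55)*1 - 1812) + 2153 = (58*1 - 1812) + 2153 = (58 - 1812) + 2153 = -1754 + 2153 = 399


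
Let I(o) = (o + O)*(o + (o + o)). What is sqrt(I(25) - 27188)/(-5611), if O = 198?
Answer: -I*sqrt(10463)/5611 ≈ -0.01823*I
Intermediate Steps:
I(o) = 3*o*(198 + o) (I(o) = (o + 198)*(o + (o + o)) = (198 + o)*(o + 2*o) = (198 + o)*(3*o) = 3*o*(198 + o))
sqrt(I(25) - 27188)/(-5611) = sqrt(3*25*(198 + 25) - 27188)/(-5611) = sqrt(3*25*223 - 27188)*(-1/5611) = sqrt(16725 - 27188)*(-1/5611) = sqrt(-10463)*(-1/5611) = (I*sqrt(10463))*(-1/5611) = -I*sqrt(10463)/5611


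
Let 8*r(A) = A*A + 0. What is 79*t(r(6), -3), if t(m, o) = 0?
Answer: 0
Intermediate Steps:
r(A) = A**2/8 (r(A) = (A*A + 0)/8 = (A**2 + 0)/8 = A**2/8)
79*t(r(6), -3) = 79*0 = 0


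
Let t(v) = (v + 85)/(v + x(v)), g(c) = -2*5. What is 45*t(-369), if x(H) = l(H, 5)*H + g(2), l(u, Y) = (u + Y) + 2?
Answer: -12780/133199 ≈ -0.095947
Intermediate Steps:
g(c) = -10
l(u, Y) = 2 + Y + u (l(u, Y) = (Y + u) + 2 = 2 + Y + u)
x(H) = -10 + H*(7 + H) (x(H) = (2 + 5 + H)*H - 10 = (7 + H)*H - 10 = H*(7 + H) - 10 = -10 + H*(7 + H))
t(v) = (85 + v)/(-10 + v + v*(7 + v)) (t(v) = (v + 85)/(v + (-10 + v*(7 + v))) = (85 + v)/(-10 + v + v*(7 + v)))
45*t(-369) = 45*((85 - 369)/(-10 - 369 - 369*(7 - 369))) = 45*(-284/(-10 - 369 - 369*(-362))) = 45*(-284/(-10 - 369 + 133578)) = 45*(-284/133199) = -12780/133199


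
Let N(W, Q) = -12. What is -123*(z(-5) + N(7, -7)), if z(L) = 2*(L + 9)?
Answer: 492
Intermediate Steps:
z(L) = 18 + 2*L (z(L) = 2*(9 + L) = 18 + 2*L)
-123*(z(-5) + N(7, -7)) = -123*((18 + 2*(-5)) - 12) = -123*((18 - 10) - 12) = -123*(8 - 12) = -123*(-4) = 492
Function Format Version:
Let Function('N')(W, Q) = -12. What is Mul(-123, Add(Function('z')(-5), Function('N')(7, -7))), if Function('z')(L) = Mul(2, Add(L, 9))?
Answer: 492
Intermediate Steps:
Function('z')(L) = Add(18, Mul(2, L)) (Function('z')(L) = Mul(2, Add(9, L)) = Add(18, Mul(2, L)))
Mul(-123, Add(Function('z')(-5), Function('N')(7, -7))) = Mul(-123, Add(Add(18, Mul(2, -5)), -12)) = Mul(-123, Add(Add(18, -10), -12)) = Mul(-123, Add(8, -12)) = Mul(-123, -4) = 492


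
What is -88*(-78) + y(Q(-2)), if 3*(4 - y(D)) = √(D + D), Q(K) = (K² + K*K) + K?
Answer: 6868 - 2*√3/3 ≈ 6866.8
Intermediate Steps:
Q(K) = K + 2*K² (Q(K) = (K² + K²) + K = 2*K² + K = K + 2*K²)
y(D) = 4 - √2*√D/3 (y(D) = 4 - √(D + D)/3 = 4 - √2*√D/3)
-88*(-78) + y(Q(-2)) = -88*(-78) + (4 - √2*√(-2*(1 + 2*(-2)))/3) = 6864 + (4 - √2*√(-2*(1 - 4))/3) = 6864 + (4 - √2*√(-2*(-3))/3) = 6864 + (4 - √2*√6/3) = 6864 + (4 - 2*√3/3) = 6868 - 2*√3/3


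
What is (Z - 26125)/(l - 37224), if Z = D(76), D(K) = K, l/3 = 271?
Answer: 8683/12137 ≈ 0.71542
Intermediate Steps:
l = 813 (l = 3*271 = 813)
Z = 76
(Z - 26125)/(l - 37224) = (76 - 26125)/(813 - 37224) = -26049/(-36411) = -26049*(-1/36411) = 8683/12137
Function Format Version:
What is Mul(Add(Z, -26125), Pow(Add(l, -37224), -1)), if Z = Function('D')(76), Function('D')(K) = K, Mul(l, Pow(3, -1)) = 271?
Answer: Rational(8683, 12137) ≈ 0.71542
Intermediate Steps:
l = 813 (l = Mul(3, 271) = 813)
Z = 76
Mul(Add(Z, -26125), Pow(Add(l, -37224), -1)) = Mul(Add(76, -26125), Pow(Add(813, -37224), -1)) = Mul(-26049, Pow(-36411, -1)) = Mul(-26049, Rational(-1, 36411)) = Rational(8683, 12137)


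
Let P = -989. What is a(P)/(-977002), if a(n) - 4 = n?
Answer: 985/977002 ≈ 0.0010082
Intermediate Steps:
a(n) = 4 + n
a(P)/(-977002) = (4 - 989)/(-977002) = -985*(-1/977002) = 985/977002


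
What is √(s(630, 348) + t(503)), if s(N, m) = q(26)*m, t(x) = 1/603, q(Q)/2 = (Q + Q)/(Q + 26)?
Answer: √28119163/201 ≈ 26.382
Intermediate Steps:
q(Q) = 4*Q/(26 + Q) (q(Q) = 2*((Q + Q)/(Q + 26)) = 2*((2*Q)/(26 + Q)) = 2*(2*Q/(26 + Q)) = 4*Q/(26 + Q))
t(x) = 1/603
s(N, m) = 2*m (s(N, m) = (4*26/(26 + 26))*m = (4*26/52)*m = (4*26*(1/52))*m = 2*m)
√(s(630, 348) + t(503)) = √(2*348 + 1/603) = √(696 + 1/603) = √(419689/603) = √28119163/201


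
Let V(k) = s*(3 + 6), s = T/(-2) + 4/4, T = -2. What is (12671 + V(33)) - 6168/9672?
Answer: 5113410/403 ≈ 12688.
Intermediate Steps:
s = 2 (s = -2/(-2) + 4/4 = -2*(-1/2) + 4*(1/4) = 1 + 1 = 2)
V(k) = 18 (V(k) = 2*(3 + 6) = 2*9 = 18)
(12671 + V(33)) - 6168/9672 = (12671 + 18) - 6168/9672 = 12689 - 6168*1/9672 = 12689 - 257/403 = 5113410/403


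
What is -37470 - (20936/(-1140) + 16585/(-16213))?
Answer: -5582200993/149055 ≈ -37451.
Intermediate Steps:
-37470 - (20936/(-1140) + 16585/(-16213)) = -37470 - (20936*(-1/1140) + 16585*(-1/16213)) = -37470 - (-5234/285 - 535/523) = -37470 - 1*(-2889857/149055) = -37470 + 2889857/149055 = -5582200993/149055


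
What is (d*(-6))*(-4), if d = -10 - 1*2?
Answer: -288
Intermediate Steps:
d = -12 (d = -10 - 2 = -12)
(d*(-6))*(-4) = -12*(-6)*(-4) = 72*(-4) = -288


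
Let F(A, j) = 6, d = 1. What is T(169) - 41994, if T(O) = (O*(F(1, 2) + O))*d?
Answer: -12419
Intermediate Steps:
T(O) = O*(6 + O) (T(O) = (O*(6 + O))*1 = O*(6 + O))
T(169) - 41994 = 169*(6 + 169) - 41994 = 169*175 - 41994 = 29575 - 41994 = -12419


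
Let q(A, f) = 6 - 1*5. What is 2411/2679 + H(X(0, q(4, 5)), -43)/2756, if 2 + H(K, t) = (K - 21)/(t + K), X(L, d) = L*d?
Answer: 21965281/24421764 ≈ 0.89941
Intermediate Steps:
q(A, f) = 1 (q(A, f) = 6 - 5 = 1)
H(K, t) = -2 + (-21 + K)/(K + t) (H(K, t) = -2 + (K - 21)/(t + K) = -2 + (-21 + K)/(K + t))
2411/2679 + H(X(0, q(4, 5)), -43)/2756 = 2411/2679 + ((-21 - 0 - 2*(-43))/(0*1 - 43))/2756 = 2411*(1/2679) + ((-21 - 1*0 + 86)/(0 - 43))*(1/2756) = 2411/2679 + ((-21 + 0 + 86)/(-43))*(1/2756) = 2411/2679 - 1/43*65*(1/2756) = 2411/2679 - 65/43*1/2756 = 2411/2679 - 5/9116 = 21965281/24421764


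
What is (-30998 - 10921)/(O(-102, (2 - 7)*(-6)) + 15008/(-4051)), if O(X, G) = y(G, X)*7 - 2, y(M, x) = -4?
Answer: 169813869/136538 ≈ 1243.7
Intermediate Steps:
O(X, G) = -30 (O(X, G) = -4*7 - 2 = -28 - 2 = -30)
(-30998 - 10921)/(O(-102, (2 - 7)*(-6)) + 15008/(-4051)) = (-30998 - 10921)/(-30 + 15008/(-4051)) = -41919/(-30 + 15008*(-1/4051)) = -41919/(-30 - 15008/4051) = -41919/(-136538/4051) = -41919*(-4051/136538) = 169813869/136538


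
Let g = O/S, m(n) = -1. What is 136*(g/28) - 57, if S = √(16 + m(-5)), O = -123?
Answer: -57 - 1394*√15/35 ≈ -211.26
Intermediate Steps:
S = √15 (S = √(16 - 1) = √15 ≈ 3.8730)
g = -41*√15/5 (g = -123*√15/15 = -41*√15/5 ≈ -31.758)
136*(g/28) - 57 = 136*(-41*√15/5/28) - 57 = 136*(-41*√15/5*(1/28)) - 57 = 136*(-41*√15/140) - 57 = -1394*√15/35 - 57 = -57 - 1394*√15/35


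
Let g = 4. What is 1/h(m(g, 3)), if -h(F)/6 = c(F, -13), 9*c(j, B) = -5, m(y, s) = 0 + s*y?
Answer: 3/10 ≈ 0.30000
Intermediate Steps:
m(y, s) = s*y
c(j, B) = -5/9 (c(j, B) = (1/9)*(-5) = -5/9)
h(F) = 10/3 (h(F) = -6*(-5/9) = 10/3)
1/h(m(g, 3)) = 1/(10/3) = 3/10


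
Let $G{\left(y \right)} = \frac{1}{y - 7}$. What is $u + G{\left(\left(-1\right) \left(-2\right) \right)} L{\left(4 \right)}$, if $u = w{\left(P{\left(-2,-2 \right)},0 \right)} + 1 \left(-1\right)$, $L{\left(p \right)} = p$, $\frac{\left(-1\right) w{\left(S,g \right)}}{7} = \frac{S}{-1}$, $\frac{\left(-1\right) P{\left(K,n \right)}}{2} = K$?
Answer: $\frac{131}{5} \approx 26.2$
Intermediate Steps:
$P{\left(K,n \right)} = - 2 K$
$w{\left(S,g \right)} = 7 S$ ($w{\left(S,g \right)} = - 7 \frac{S}{-1} = - 7 S \left(-1\right) = - 7 \left(- S\right) = 7 S$)
$u = 27$ ($u = 7 \left(\left(-2\right) \left(-2\right)\right) + 1 \left(-1\right) = 7 \cdot 4 - 1 = 28 - 1 = 27$)
$G{\left(y \right)} = \frac{1}{-7 + y}$
$u + G{\left(\left(-1\right) \left(-2\right) \right)} L{\left(4 \right)} = 27 + \frac{1}{-7 - -2} \cdot 4 = 27 + \frac{1}{-7 + 2} \cdot 4 = 27 + \frac{1}{-5} \cdot 4 = 27 - \frac{4}{5} = \frac{131}{5}$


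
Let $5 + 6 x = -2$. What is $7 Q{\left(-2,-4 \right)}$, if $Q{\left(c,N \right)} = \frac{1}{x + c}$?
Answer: $- \frac{42}{19} \approx -2.2105$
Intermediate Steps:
$x = - \frac{7}{6}$ ($x = - \frac{5}{6} + \frac{1}{6} \left(-2\right) = - \frac{5}{6} - \frac{1}{3} = - \frac{7}{6} \approx -1.1667$)
$Q{\left(c,N \right)} = \frac{1}{- \frac{7}{6} + c}$
$7 Q{\left(-2,-4 \right)} = 7 \frac{6}{-7 + 6 \left(-2\right)} = 7 \frac{6}{-7 - 12} = 7 \frac{6}{-19} = 7 \cdot 6 \left(- \frac{1}{19}\right) = 7 \left(- \frac{6}{19}\right) = - \frac{42}{19}$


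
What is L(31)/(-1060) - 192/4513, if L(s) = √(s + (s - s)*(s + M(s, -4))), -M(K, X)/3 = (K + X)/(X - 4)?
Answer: -192/4513 - √31/1060 ≈ -0.047796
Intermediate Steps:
M(K, X) = -3*(K + X)/(-4 + X) (M(K, X) = -3*(K + X)/(X - 4) = -3*(K + X)/(-4 + X))
L(s) = √s (L(s) = √(s + (s - s)*(s + 3*(-s - 1*(-4))/(-4 - 4))) = √(s + 0*(s + 3*(-s + 4)/(-8))) = √(s + 0*(s + 3*(-⅛)*(4 - s))) = √(s + 0*(s + (-3/2 + 3*s/8))) = √(s + 0*(-3/2 + 11*s/8)) = √(s + 0) = √s)
L(31)/(-1060) - 192/4513 = √31/(-1060) - 192/4513 = √31*(-1/1060) - 192*1/4513 = -√31/1060 - 192/4513 = -192/4513 - √31/1060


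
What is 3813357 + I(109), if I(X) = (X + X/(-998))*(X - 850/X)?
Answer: 3816728193/998 ≈ 3.8244e+6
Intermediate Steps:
I(X) = 997*X*(X - 850/X)/998 (I(X) = (X + X*(-1/998))*(X - 850/X) = (X - X/998)*(X - 850/X) = (997*X/998)*(X - 850/X) = 997*X*(X - 850/X)/998)
3813357 + I(109) = 3813357 + (-423725/499 + (997/998)*109**2) = 3813357 + (-423725/499 + (997/998)*11881) = 3813357 + (-423725/499 + 11845357/998) = 3813357 + 10997907/998 = 3816728193/998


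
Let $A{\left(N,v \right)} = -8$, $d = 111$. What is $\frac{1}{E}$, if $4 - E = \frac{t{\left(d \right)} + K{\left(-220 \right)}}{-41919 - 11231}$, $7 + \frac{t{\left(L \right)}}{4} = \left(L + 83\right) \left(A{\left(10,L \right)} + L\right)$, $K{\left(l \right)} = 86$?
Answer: $\frac{26575}{146293} \approx 0.18166$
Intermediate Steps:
$t{\left(L \right)} = -28 + 4 \left(-8 + L\right) \left(83 + L\right)$ ($t{\left(L \right)} = -28 + 4 \left(L + 83\right) \left(-8 + L\right) = -28 + 4 \left(83 + L\right) \left(-8 + L\right) = -28 + 4 \left(-8 + L\right) \left(83 + L\right)$)
$E = \frac{146293}{26575}$ ($E = 4 - \frac{\left(-2684 + 4 \cdot 111^{2} + 300 \cdot 111\right) + 86}{-41919 - 11231} = 4 - \frac{\left(-2684 + 4 \cdot 12321 + 33300\right) + 86}{-53150} = 4 - \left(\left(-2684 + 49284 + 33300\right) + 86\right) \left(- \frac{1}{53150}\right) = 4 - \left(79900 + 86\right) \left(- \frac{1}{53150}\right) = 4 - 79986 \left(- \frac{1}{53150}\right) = 4 - - \frac{39993}{26575} = 4 + \frac{39993}{26575} = \frac{146293}{26575} \approx 5.5049$)
$\frac{1}{E} = \frac{1}{\frac{146293}{26575}} = \frac{26575}{146293}$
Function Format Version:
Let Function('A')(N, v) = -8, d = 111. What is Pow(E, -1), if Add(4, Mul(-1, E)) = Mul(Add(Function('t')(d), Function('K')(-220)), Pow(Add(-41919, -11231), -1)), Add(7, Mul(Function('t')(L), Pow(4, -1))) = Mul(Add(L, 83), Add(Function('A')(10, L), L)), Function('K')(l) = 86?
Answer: Rational(26575, 146293) ≈ 0.18166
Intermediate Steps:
Function('t')(L) = Add(-28, Mul(4, Add(-8, L), Add(83, L))) (Function('t')(L) = Add(-28, Mul(4, Mul(Add(L, 83), Add(-8, L)))) = Add(-28, Mul(4, Mul(Add(83, L), Add(-8, L)))) = Add(-28, Mul(4, Mul(Add(-8, L), Add(83, L)))) = Add(-28, Mul(4, Add(-8, L), Add(83, L))))
E = Rational(146293, 26575) (E = Add(4, Mul(-1, Mul(Add(Add(-2684, Mul(4, Pow(111, 2)), Mul(300, 111)), 86), Pow(Add(-41919, -11231), -1)))) = Add(4, Mul(-1, Mul(Add(Add(-2684, Mul(4, 12321), 33300), 86), Pow(-53150, -1)))) = Add(4, Mul(-1, Mul(Add(Add(-2684, 49284, 33300), 86), Rational(-1, 53150)))) = Add(4, Mul(-1, Mul(Add(79900, 86), Rational(-1, 53150)))) = Add(4, Mul(-1, Mul(79986, Rational(-1, 53150)))) = Add(4, Mul(-1, Rational(-39993, 26575))) = Add(4, Rational(39993, 26575)) = Rational(146293, 26575) ≈ 5.5049)
Pow(E, -1) = Pow(Rational(146293, 26575), -1) = Rational(26575, 146293)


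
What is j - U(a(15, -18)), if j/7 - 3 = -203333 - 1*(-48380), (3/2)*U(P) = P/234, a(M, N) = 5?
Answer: -380712155/351 ≈ -1.0847e+6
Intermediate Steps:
U(P) = P/351 (U(P) = 2*(P/234)/3 = P/351)
j = -1084650 (j = 21 + 7*(-203333 - 1*(-48380)) = 21 + 7*(-203333 + 48380) = 21 + 7*(-154953) = 21 - 1084671 = -1084650)
j - U(a(15, -18)) = -1084650 - 5/351 = -380712155/351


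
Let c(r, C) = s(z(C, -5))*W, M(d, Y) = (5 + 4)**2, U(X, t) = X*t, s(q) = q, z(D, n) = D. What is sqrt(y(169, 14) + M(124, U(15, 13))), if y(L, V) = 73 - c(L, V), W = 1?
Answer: 2*sqrt(35) ≈ 11.832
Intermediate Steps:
M(d, Y) = 81 (M(d, Y) = 9**2 = 81)
c(r, C) = C (c(r, C) = C*1 = C)
y(L, V) = 73 - V
sqrt(y(169, 14) + M(124, U(15, 13))) = sqrt((73 - 1*14) + 81) = sqrt((73 - 14) + 81) = sqrt(59 + 81) = sqrt(140) = 2*sqrt(35)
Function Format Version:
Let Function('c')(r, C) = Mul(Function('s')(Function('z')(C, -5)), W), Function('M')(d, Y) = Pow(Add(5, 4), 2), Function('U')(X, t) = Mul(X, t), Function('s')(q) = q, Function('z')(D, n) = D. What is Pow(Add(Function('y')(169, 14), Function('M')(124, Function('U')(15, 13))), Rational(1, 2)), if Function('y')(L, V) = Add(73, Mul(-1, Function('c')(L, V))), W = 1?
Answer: Mul(2, Pow(35, Rational(1, 2))) ≈ 11.832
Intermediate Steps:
Function('M')(d, Y) = 81 (Function('M')(d, Y) = Pow(9, 2) = 81)
Function('c')(r, C) = C (Function('c')(r, C) = Mul(C, 1) = C)
Function('y')(L, V) = Add(73, Mul(-1, V))
Pow(Add(Function('y')(169, 14), Function('M')(124, Function('U')(15, 13))), Rational(1, 2)) = Pow(Add(Add(73, Mul(-1, 14)), 81), Rational(1, 2)) = Pow(Add(Add(73, -14), 81), Rational(1, 2)) = Pow(Add(59, 81), Rational(1, 2)) = Pow(140, Rational(1, 2)) = Mul(2, Pow(35, Rational(1, 2)))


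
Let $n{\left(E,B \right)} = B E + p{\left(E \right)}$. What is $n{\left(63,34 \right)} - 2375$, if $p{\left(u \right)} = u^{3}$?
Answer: $249814$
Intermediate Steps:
$n{\left(E,B \right)} = E^{3} + B E$ ($n{\left(E,B \right)} = B E + E^{3} = E^{3} + B E$)
$n{\left(63,34 \right)} - 2375 = 63 \left(34 + 63^{2}\right) - 2375 = 63 \left(34 + 3969\right) - 2375 = 63 \cdot 4003 - 2375 = 252189 - 2375 = 249814$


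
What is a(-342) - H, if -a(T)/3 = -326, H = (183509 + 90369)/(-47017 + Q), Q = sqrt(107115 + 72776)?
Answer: 1087333057585/1105209199 + 136939*sqrt(179891)/1105209199 ≈ 983.88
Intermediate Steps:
Q = sqrt(179891) ≈ 424.14
H = 273878/(-47017 + sqrt(179891)) (H = (183509 + 90369)/(-47017 + sqrt(179891)) = 273878/(-47017 + sqrt(179891)) ≈ -5.8781)
a(T) = 978 (a(T) = -3*(-326) = 978)
a(-342) - H = 978 - (-6438460963/1105209199 - 136939*sqrt(179891)/1105209199) = 978 + (6438460963/1105209199 + 136939*sqrt(179891)/1105209199) = 1087333057585/1105209199 + 136939*sqrt(179891)/1105209199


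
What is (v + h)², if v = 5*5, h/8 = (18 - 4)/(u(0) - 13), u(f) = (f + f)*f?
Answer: 45369/169 ≈ 268.46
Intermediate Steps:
u(f) = 2*f² (u(f) = (2*f)*f = 2*f²)
h = -112/13 (h = 8*((18 - 4)/(2*0² - 13)) = 8*(14/(2*0 - 13)) = 8*(14/(0 - 13)) = 8*(14/(-13)) = 8*(14*(-1/13)) = 8*(-14/13) = -112/13 ≈ -8.6154)
v = 25
(v + h)² = (25 - 112/13)² = (213/13)² = 45369/169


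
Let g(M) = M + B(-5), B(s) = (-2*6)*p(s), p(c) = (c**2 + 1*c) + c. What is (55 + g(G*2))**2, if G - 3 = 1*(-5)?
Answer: 16641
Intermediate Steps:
G = -2 (G = 3 + 1*(-5) = 3 - 5 = -2)
p(c) = c**2 + 2*c (p(c) = (c**2 + c) + c = (c + c**2) + c = c**2 + 2*c)
B(s) = -12*s*(2 + s) (B(s) = (-2*6)*(s*(2 + s)) = -12*s*(2 + s))
g(M) = -180 + M (g(M) = M - 12*(-5)*(2 - 5) = M - 12*(-5)*(-3) = M - 180 = -180 + M)
(55 + g(G*2))**2 = (55 + (-180 - 2*2))**2 = (55 + (-180 - 4))**2 = (55 - 184)**2 = (-129)**2 = 16641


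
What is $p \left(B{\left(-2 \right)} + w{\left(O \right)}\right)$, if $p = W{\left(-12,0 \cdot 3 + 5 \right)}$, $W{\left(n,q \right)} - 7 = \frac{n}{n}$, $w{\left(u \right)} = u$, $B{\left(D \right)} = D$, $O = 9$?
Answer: $56$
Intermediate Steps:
$W{\left(n,q \right)} = 8$ ($W{\left(n,q \right)} = 7 + \frac{n}{n} = 7 + 1 = 8$)
$p = 8$
$p \left(B{\left(-2 \right)} + w{\left(O \right)}\right) = 8 \left(-2 + 9\right) = 8 \cdot 7 = 56$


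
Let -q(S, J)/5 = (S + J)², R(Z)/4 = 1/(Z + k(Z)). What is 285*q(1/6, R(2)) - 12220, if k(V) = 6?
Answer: -38560/3 ≈ -12853.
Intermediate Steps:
R(Z) = 4/(6 + Z) (R(Z) = 4/(Z + 6) = 4/(6 + Z))
q(S, J) = -5*(J + S)² (q(S, J) = -5*(S + J)² = -5*(J + S)²)
285*q(1/6, R(2)) - 12220 = 285*(-5*(4/(6 + 2) + 1/6)²) - 12220 = 285*(-5*(4/8 + ⅙)²) - 12220 = 285*(-5*(4*(⅛) + ⅙)²) - 12220 = 285*(-5*(½ + ⅙)²) - 12220 = 285*(-5*(⅔)²) - 12220 = 285*(-5*4/9) - 12220 = 285*(-20/9) - 12220 = -1900/3 - 12220 = -38560/3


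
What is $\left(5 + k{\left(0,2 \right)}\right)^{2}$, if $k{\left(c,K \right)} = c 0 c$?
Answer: $25$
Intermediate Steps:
$k{\left(c,K \right)} = 0$ ($k{\left(c,K \right)} = 0 c = 0$)
$\left(5 + k{\left(0,2 \right)}\right)^{2} = \left(5 + 0\right)^{2} = 5^{2} = 25$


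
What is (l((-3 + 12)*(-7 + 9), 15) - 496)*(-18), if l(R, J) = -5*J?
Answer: 10278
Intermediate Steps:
(l((-3 + 12)*(-7 + 9), 15) - 496)*(-18) = (-5*15 - 496)*(-18) = (-75 - 496)*(-18) = -571*(-18) = 10278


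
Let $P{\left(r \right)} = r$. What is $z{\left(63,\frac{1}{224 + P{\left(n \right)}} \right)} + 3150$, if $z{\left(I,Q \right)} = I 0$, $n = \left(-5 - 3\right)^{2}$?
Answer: $3150$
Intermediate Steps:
$n = 64$ ($n = \left(-8\right)^{2} = 64$)
$z{\left(I,Q \right)} = 0$
$z{\left(63,\frac{1}{224 + P{\left(n \right)}} \right)} + 3150 = 0 + 3150 = 3150$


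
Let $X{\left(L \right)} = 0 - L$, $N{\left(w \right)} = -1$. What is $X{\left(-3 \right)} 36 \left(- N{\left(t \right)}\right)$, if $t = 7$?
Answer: $108$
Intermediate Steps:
$X{\left(L \right)} = - L$
$X{\left(-3 \right)} 36 \left(- N{\left(t \right)}\right) = \left(-1\right) \left(-3\right) 36 \left(\left(-1\right) \left(-1\right)\right) = 3 \cdot 36 \cdot 1 = 108 \cdot 1 = 108$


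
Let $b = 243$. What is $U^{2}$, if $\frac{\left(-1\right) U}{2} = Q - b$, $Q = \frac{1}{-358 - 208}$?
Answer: $\frac{18916976521}{80089} \approx 2.362 \cdot 10^{5}$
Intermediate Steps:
$Q = - \frac{1}{566}$ ($Q = \frac{1}{-566} = - \frac{1}{566} \approx -0.0017668$)
$U = \frac{137539}{283}$ ($U = - 2 \left(- \frac{1}{566} - 243\right) = \left(-2\right) \left(- \frac{137539}{566}\right) = \frac{137539}{283} \approx 486.0$)
$U^{2} = \left(\frac{137539}{283}\right)^{2} = \frac{18916976521}{80089}$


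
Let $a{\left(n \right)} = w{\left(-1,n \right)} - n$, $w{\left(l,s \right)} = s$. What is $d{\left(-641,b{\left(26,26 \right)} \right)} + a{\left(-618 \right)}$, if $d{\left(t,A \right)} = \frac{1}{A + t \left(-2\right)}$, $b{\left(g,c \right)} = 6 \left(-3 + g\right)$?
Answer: $\frac{1}{1420} \approx 0.00070423$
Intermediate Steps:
$b{\left(g,c \right)} = -18 + 6 g$
$a{\left(n \right)} = 0$ ($a{\left(n \right)} = n - n = 0$)
$d{\left(t,A \right)} = \frac{1}{A - 2 t}$
$d{\left(-641,b{\left(26,26 \right)} \right)} + a{\left(-618 \right)} = \frac{1}{\left(-18 + 6 \cdot 26\right) - -1282} + 0 = \frac{1}{\left(-18 + 156\right) + 1282} + 0 = \frac{1}{138 + 1282} + 0 = \frac{1}{1420} + 0 = \frac{1}{1420}$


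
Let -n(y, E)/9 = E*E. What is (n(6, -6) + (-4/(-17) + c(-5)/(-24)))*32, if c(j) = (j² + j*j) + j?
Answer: -177148/17 ≈ -10420.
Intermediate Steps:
n(y, E) = -9*E² (n(y, E) = -9*E*E = -9*E²)
c(j) = j + 2*j² (c(j) = (j² + j²) + j = 2*j² + j = j + 2*j²)
(n(6, -6) + (-4/(-17) + c(-5)/(-24)))*32 = (-9*(-6)² + (-4/(-17) - 5*(1 + 2*(-5))/(-24)))*32 = (-9*36 + (-4*(-1/17) - 5*(1 - 10)*(-1/24)))*32 = (-324 + (4/17 - 5*(-9)*(-1/24)))*32 = (-324 + (4/17 + 45*(-1/24)))*32 = (-324 + (4/17 - 15/8))*32 = (-324 - 223/136)*32 = -44287/136*32 = -177148/17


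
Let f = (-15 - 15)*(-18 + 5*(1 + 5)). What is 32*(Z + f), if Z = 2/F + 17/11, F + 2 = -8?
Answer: -631232/55 ≈ -11477.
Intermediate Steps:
F = -10 (F = -2 - 8 = -10)
Z = 74/55 (Z = 2/(-10) + 17/11 = 2*(-⅒) + 17*(1/11) = -⅕ + 17/11 = 74/55 ≈ 1.3455)
f = -360 (f = -30*(-18 + 5*6) = -30*(-18 + 30) = -30*12 = -360)
32*(Z + f) = 32*(74/55 - 360) = 32*(-19726/55) = -631232/55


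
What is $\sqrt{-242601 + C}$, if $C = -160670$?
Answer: $i \sqrt{403271} \approx 635.04 i$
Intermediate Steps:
$\sqrt{-242601 + C} = \sqrt{-242601 - 160670} = \sqrt{-403271} = i \sqrt{403271}$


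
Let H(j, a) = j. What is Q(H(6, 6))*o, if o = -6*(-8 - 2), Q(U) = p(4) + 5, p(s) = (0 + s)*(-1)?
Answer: 60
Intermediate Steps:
p(s) = -s (p(s) = s*(-1) = -s)
Q(U) = 1 (Q(U) = -1*4 + 5 = -4 + 5 = 1)
o = 60 (o = -6*(-10) = 60)
Q(H(6, 6))*o = 1*60 = 60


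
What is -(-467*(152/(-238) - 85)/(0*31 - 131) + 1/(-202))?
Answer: 961373383/3148978 ≈ 305.30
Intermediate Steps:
-(-467*(152/(-238) - 85)/(0*31 - 131) + 1/(-202)) = -(-467*(152*(-1/238) - 85)/(0 - 131) + 1*(-1/202)) = -(-467/((-131/(-76/119 - 85))) - 1/202) = -(-467/((-131/(-10191/119))) - 1/202) = -(-467/((-131*(-119/10191))) - 1/202) = -(-467/15589/10191 - 1/202) = -(-467*10191/15589 - 1/202) = -(-4759197/15589 - 1/202) = -1*(-961373383/3148978) = 961373383/3148978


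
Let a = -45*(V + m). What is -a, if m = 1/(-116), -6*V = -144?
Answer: 125235/116 ≈ 1079.6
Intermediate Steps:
V = 24 (V = -⅙*(-144) = 24)
m = -1/116 ≈ -0.0086207
a = -125235/116 (a = -45*(24 - 1/116) = -45*2783/116 = -125235/116 ≈ -1079.6)
-a = -1*(-125235/116) = 125235/116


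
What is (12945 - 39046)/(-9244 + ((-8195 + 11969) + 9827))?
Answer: -26101/4357 ≈ -5.9906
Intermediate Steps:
(12945 - 39046)/(-9244 + ((-8195 + 11969) + 9827)) = -26101/(-9244 + (3774 + 9827)) = -26101/(-9244 + 13601) = -26101/4357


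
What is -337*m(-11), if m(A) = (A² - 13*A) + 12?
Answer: -93012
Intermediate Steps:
m(A) = 12 + A² - 13*A
-337*m(-11) = -337*(12 + (-11)² - 13*(-11)) = -337*(12 + 121 + 143) = -337*276 = -93012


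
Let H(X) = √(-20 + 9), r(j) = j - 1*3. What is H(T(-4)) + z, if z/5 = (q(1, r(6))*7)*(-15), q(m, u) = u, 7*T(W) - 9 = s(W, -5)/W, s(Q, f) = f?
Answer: -1575 + I*√11 ≈ -1575.0 + 3.3166*I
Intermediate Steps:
r(j) = -3 + j (r(j) = j - 3 = -3 + j)
T(W) = 9/7 - 5/(7*W) (T(W) = 9/7 + (-5/W)/7 = 9/7 - 5/(7*W))
H(X) = I*√11 (H(X) = √(-11) = I*√11)
z = -1575 (z = 5*(((-3 + 6)*7)*(-15)) = 5*((3*7)*(-15)) = 5*(21*(-15)) = 5*(-315) = -1575)
H(T(-4)) + z = I*√11 - 1575 = -1575 + I*√11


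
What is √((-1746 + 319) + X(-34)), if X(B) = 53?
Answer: I*√1374 ≈ 37.068*I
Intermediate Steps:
√((-1746 + 319) + X(-34)) = √((-1746 + 319) + 53) = √(-1427 + 53) = √(-1374) = I*√1374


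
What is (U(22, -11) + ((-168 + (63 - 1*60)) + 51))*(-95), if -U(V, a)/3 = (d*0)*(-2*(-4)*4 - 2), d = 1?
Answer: 10830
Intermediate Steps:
U(V, a) = 0 (U(V, a) = -3*1*0*(-2*(-4)*4 - 2) = -0*(8*4 - 2) = -0*(32 - 2) = -0*30 = -3*0 = 0)
(U(22, -11) + ((-168 + (63 - 1*60)) + 51))*(-95) = (0 + ((-168 + (63 - 1*60)) + 51))*(-95) = (0 + ((-168 + (63 - 60)) + 51))*(-95) = (0 + ((-168 + 3) + 51))*(-95) = (0 + (-165 + 51))*(-95) = (0 - 114)*(-95) = -114*(-95) = 10830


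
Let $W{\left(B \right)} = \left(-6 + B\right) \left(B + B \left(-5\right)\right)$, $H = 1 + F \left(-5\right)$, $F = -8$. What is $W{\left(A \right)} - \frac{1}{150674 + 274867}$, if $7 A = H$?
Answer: $\frac{69788675}{20851509} \approx 3.3469$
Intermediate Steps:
$H = 41$ ($H = 1 - -40 = 1 + 40 = 41$)
$A = \frac{41}{7}$ ($A = \frac{1}{7} \cdot 41 = \frac{41}{7} \approx 5.8571$)
$W{\left(B \right)} = - 4 B \left(-6 + B\right)$ ($W{\left(B \right)} = \left(-6 + B\right) \left(B - 5 B\right) = \left(-6 + B\right) \left(- 4 B\right) = - 4 B \left(-6 + B\right)$)
$W{\left(A \right)} - \frac{1}{150674 + 274867} = 4 \cdot \frac{41}{7} \left(6 - \frac{41}{7}\right) - \frac{1}{150674 + 274867} = 4 \cdot \frac{41}{7} \left(6 - \frac{41}{7}\right) - \frac{1}{425541} = 4 \cdot \frac{41}{7} \cdot \frac{1}{7} - \frac{1}{425541} = \frac{164}{49} - \frac{1}{425541} = \frac{69788675}{20851509}$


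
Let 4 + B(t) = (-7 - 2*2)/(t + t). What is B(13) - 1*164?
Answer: -4379/26 ≈ -168.42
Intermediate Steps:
B(t) = -4 - 11/(2*t) (B(t) = -4 + (-7 - 2*2)/(t + t) = -4 + (-7 - 4)/((2*t)) = -4 - 11/(2*t))
B(13) - 1*164 = (-4 - 11/2/13) - 1*164 = (-4 - 11/2*1/13) - 164 = (-4 - 11/26) - 164 = -115/26 - 164 = -4379/26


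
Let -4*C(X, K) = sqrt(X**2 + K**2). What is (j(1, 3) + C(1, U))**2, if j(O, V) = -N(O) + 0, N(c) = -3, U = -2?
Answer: (12 - sqrt(5))**2/16 ≈ 5.9584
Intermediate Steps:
C(X, K) = -sqrt(K**2 + X**2)/4 (C(X, K) = -sqrt(X**2 + K**2)/4 = -sqrt(K**2 + X**2)/4)
j(O, V) = 3 (j(O, V) = -1*(-3) + 0 = 3 + 0 = 3)
(j(1, 3) + C(1, U))**2 = (3 - sqrt((-2)**2 + 1**2)/4)**2 = (3 - sqrt(4 + 1)/4)**2 = (3 - sqrt(5)/4)**2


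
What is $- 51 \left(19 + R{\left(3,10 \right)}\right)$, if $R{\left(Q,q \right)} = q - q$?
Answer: $-969$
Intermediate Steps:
$R{\left(Q,q \right)} = 0$
$- 51 \left(19 + R{\left(3,10 \right)}\right) = - 51 \left(19 + 0\right) = \left(-51\right) 19 = -969$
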